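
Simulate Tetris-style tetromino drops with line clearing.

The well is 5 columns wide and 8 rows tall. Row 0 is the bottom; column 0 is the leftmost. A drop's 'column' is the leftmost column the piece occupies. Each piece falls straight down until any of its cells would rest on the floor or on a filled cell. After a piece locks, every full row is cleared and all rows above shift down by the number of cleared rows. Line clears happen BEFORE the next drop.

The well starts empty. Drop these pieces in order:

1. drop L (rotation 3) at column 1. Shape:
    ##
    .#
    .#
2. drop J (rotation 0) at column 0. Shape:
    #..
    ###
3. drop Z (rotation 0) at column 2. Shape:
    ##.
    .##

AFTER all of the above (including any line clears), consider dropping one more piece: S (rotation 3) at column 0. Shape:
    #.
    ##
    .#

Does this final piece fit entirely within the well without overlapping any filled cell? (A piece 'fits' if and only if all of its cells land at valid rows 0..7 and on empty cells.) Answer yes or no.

Answer: yes

Derivation:
Drop 1: L rot3 at col 1 lands with bottom-row=0; cleared 0 line(s) (total 0); column heights now [0 3 3 0 0], max=3
Drop 2: J rot0 at col 0 lands with bottom-row=3; cleared 0 line(s) (total 0); column heights now [5 4 4 0 0], max=5
Drop 3: Z rot0 at col 2 lands with bottom-row=3; cleared 1 line(s) (total 1); column heights now [4 3 4 4 0], max=4
Test piece S rot3 at col 0 (width 2): heights before test = [4 3 4 4 0]; fits = True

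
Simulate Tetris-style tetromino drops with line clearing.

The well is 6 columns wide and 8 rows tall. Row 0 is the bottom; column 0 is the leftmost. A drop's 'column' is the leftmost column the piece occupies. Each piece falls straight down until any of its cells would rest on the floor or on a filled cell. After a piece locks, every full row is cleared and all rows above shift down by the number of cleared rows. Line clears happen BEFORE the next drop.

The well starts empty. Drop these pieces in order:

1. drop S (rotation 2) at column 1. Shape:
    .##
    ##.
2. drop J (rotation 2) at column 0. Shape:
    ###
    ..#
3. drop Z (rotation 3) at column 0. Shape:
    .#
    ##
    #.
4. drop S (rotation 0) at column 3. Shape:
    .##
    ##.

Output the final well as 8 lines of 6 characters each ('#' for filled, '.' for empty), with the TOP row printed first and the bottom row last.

Answer: ......
.#....
##....
#.....
###.##
..###.
..##..
.##...

Derivation:
Drop 1: S rot2 at col 1 lands with bottom-row=0; cleared 0 line(s) (total 0); column heights now [0 1 2 2 0 0], max=2
Drop 2: J rot2 at col 0 lands with bottom-row=2; cleared 0 line(s) (total 0); column heights now [4 4 4 2 0 0], max=4
Drop 3: Z rot3 at col 0 lands with bottom-row=4; cleared 0 line(s) (total 0); column heights now [6 7 4 2 0 0], max=7
Drop 4: S rot0 at col 3 lands with bottom-row=2; cleared 0 line(s) (total 0); column heights now [6 7 4 3 4 4], max=7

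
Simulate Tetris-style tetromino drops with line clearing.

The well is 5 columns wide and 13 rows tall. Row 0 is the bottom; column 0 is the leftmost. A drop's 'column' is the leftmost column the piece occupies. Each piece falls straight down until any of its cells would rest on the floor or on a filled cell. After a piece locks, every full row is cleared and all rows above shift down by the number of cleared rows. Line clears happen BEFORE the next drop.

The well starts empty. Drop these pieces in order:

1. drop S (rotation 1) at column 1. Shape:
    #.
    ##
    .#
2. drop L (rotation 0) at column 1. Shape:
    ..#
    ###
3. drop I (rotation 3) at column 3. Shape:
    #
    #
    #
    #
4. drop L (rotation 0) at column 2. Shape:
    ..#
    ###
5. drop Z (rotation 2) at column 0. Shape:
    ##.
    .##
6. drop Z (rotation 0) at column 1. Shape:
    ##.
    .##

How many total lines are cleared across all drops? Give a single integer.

Drop 1: S rot1 at col 1 lands with bottom-row=0; cleared 0 line(s) (total 0); column heights now [0 3 2 0 0], max=3
Drop 2: L rot0 at col 1 lands with bottom-row=3; cleared 0 line(s) (total 0); column heights now [0 4 4 5 0], max=5
Drop 3: I rot3 at col 3 lands with bottom-row=5; cleared 0 line(s) (total 0); column heights now [0 4 4 9 0], max=9
Drop 4: L rot0 at col 2 lands with bottom-row=9; cleared 0 line(s) (total 0); column heights now [0 4 10 10 11], max=11
Drop 5: Z rot2 at col 0 lands with bottom-row=10; cleared 0 line(s) (total 0); column heights now [12 12 11 10 11], max=12
Drop 6: Z rot0 at col 1 lands with bottom-row=11; cleared 0 line(s) (total 0); column heights now [12 13 13 12 11], max=13

Answer: 0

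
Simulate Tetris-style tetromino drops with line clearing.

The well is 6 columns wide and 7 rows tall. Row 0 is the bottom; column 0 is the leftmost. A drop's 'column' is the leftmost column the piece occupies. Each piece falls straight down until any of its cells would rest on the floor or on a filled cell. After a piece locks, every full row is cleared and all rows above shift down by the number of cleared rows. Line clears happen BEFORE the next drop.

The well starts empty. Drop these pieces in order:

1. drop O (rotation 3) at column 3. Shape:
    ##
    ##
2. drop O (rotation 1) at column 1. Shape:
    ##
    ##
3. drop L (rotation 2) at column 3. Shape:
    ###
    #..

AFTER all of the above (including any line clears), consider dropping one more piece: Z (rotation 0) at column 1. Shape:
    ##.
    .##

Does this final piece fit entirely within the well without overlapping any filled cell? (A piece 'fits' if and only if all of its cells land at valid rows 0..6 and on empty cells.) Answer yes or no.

Answer: yes

Derivation:
Drop 1: O rot3 at col 3 lands with bottom-row=0; cleared 0 line(s) (total 0); column heights now [0 0 0 2 2 0], max=2
Drop 2: O rot1 at col 1 lands with bottom-row=0; cleared 0 line(s) (total 0); column heights now [0 2 2 2 2 0], max=2
Drop 3: L rot2 at col 3 lands with bottom-row=2; cleared 0 line(s) (total 0); column heights now [0 2 2 4 4 4], max=4
Test piece Z rot0 at col 1 (width 3): heights before test = [0 2 2 4 4 4]; fits = True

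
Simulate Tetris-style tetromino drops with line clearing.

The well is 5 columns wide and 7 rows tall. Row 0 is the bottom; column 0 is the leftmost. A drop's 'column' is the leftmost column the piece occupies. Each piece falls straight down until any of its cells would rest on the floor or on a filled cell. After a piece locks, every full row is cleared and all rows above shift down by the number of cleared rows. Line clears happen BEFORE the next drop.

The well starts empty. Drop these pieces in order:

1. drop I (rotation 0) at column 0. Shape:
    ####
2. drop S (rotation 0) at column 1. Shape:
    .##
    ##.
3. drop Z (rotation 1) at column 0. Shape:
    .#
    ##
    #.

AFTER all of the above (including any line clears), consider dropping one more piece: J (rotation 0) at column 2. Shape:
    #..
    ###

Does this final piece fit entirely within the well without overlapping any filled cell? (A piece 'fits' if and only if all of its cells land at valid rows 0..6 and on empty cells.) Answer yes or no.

Answer: yes

Derivation:
Drop 1: I rot0 at col 0 lands with bottom-row=0; cleared 0 line(s) (total 0); column heights now [1 1 1 1 0], max=1
Drop 2: S rot0 at col 1 lands with bottom-row=1; cleared 0 line(s) (total 0); column heights now [1 2 3 3 0], max=3
Drop 3: Z rot1 at col 0 lands with bottom-row=1; cleared 0 line(s) (total 0); column heights now [3 4 3 3 0], max=4
Test piece J rot0 at col 2 (width 3): heights before test = [3 4 3 3 0]; fits = True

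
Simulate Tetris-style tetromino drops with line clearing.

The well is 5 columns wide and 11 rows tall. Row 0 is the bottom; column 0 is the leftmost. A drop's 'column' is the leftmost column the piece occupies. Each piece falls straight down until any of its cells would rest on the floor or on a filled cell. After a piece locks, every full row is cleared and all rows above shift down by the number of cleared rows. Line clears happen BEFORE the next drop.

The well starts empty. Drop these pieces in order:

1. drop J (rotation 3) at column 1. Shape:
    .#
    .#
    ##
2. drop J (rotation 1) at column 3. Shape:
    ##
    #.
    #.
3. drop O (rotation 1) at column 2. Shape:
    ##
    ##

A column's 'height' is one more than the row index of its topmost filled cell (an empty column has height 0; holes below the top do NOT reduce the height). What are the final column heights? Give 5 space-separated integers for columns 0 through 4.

Answer: 0 1 5 5 3

Derivation:
Drop 1: J rot3 at col 1 lands with bottom-row=0; cleared 0 line(s) (total 0); column heights now [0 1 3 0 0], max=3
Drop 2: J rot1 at col 3 lands with bottom-row=0; cleared 0 line(s) (total 0); column heights now [0 1 3 3 3], max=3
Drop 3: O rot1 at col 2 lands with bottom-row=3; cleared 0 line(s) (total 0); column heights now [0 1 5 5 3], max=5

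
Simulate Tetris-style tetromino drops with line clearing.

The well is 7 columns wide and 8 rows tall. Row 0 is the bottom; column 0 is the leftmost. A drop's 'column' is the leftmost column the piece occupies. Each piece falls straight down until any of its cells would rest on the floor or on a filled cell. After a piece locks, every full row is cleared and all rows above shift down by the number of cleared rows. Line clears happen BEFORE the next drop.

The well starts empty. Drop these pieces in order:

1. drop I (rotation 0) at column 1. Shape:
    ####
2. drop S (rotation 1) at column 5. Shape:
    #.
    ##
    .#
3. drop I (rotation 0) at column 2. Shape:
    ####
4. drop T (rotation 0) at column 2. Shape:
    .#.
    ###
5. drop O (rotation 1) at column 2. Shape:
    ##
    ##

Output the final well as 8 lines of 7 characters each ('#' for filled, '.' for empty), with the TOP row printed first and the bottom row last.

Answer: ..##...
..##...
...#...
..###..
..####.
.....#.
.....##
.####.#

Derivation:
Drop 1: I rot0 at col 1 lands with bottom-row=0; cleared 0 line(s) (total 0); column heights now [0 1 1 1 1 0 0], max=1
Drop 2: S rot1 at col 5 lands with bottom-row=0; cleared 0 line(s) (total 0); column heights now [0 1 1 1 1 3 2], max=3
Drop 3: I rot0 at col 2 lands with bottom-row=3; cleared 0 line(s) (total 0); column heights now [0 1 4 4 4 4 2], max=4
Drop 4: T rot0 at col 2 lands with bottom-row=4; cleared 0 line(s) (total 0); column heights now [0 1 5 6 5 4 2], max=6
Drop 5: O rot1 at col 2 lands with bottom-row=6; cleared 0 line(s) (total 0); column heights now [0 1 8 8 5 4 2], max=8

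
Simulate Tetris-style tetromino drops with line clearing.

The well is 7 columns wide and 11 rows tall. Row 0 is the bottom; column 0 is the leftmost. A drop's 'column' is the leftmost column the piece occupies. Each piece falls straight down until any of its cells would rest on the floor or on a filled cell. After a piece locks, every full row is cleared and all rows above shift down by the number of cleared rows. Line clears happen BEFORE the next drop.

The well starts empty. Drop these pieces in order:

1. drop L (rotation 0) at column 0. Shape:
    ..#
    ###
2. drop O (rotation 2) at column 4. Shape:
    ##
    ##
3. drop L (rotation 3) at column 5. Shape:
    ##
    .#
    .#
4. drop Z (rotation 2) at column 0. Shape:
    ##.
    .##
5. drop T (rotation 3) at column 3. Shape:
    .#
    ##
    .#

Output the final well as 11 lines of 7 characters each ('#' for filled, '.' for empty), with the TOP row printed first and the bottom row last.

Answer: .......
.......
.......
.......
.......
.......
....#..
##.##..
.##.###
..#.###
###.###

Derivation:
Drop 1: L rot0 at col 0 lands with bottom-row=0; cleared 0 line(s) (total 0); column heights now [1 1 2 0 0 0 0], max=2
Drop 2: O rot2 at col 4 lands with bottom-row=0; cleared 0 line(s) (total 0); column heights now [1 1 2 0 2 2 0], max=2
Drop 3: L rot3 at col 5 lands with bottom-row=0; cleared 0 line(s) (total 0); column heights now [1 1 2 0 2 3 3], max=3
Drop 4: Z rot2 at col 0 lands with bottom-row=2; cleared 0 line(s) (total 0); column heights now [4 4 3 0 2 3 3], max=4
Drop 5: T rot3 at col 3 lands with bottom-row=2; cleared 0 line(s) (total 0); column heights now [4 4 3 4 5 3 3], max=5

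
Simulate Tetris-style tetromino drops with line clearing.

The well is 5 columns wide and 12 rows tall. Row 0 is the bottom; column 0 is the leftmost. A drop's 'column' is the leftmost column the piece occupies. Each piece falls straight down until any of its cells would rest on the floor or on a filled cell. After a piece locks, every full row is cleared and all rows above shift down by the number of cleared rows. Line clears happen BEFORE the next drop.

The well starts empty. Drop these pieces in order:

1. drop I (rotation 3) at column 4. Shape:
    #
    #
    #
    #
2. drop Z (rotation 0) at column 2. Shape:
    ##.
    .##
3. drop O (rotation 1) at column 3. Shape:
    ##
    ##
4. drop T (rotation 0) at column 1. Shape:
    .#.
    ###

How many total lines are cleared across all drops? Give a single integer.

Answer: 0

Derivation:
Drop 1: I rot3 at col 4 lands with bottom-row=0; cleared 0 line(s) (total 0); column heights now [0 0 0 0 4], max=4
Drop 2: Z rot0 at col 2 lands with bottom-row=4; cleared 0 line(s) (total 0); column heights now [0 0 6 6 5], max=6
Drop 3: O rot1 at col 3 lands with bottom-row=6; cleared 0 line(s) (total 0); column heights now [0 0 6 8 8], max=8
Drop 4: T rot0 at col 1 lands with bottom-row=8; cleared 0 line(s) (total 0); column heights now [0 9 10 9 8], max=10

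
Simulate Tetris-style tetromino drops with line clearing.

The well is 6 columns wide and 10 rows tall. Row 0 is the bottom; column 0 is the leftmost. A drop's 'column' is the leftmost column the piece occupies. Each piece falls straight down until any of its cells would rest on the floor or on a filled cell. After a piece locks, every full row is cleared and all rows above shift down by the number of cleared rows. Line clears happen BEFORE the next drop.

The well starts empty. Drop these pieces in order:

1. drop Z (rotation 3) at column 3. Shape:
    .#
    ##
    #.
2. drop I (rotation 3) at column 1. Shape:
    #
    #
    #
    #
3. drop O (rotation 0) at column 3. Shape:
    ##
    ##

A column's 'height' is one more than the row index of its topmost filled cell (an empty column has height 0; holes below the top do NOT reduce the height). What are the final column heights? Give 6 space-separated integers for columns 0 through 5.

Answer: 0 4 0 5 5 0

Derivation:
Drop 1: Z rot3 at col 3 lands with bottom-row=0; cleared 0 line(s) (total 0); column heights now [0 0 0 2 3 0], max=3
Drop 2: I rot3 at col 1 lands with bottom-row=0; cleared 0 line(s) (total 0); column heights now [0 4 0 2 3 0], max=4
Drop 3: O rot0 at col 3 lands with bottom-row=3; cleared 0 line(s) (total 0); column heights now [0 4 0 5 5 0], max=5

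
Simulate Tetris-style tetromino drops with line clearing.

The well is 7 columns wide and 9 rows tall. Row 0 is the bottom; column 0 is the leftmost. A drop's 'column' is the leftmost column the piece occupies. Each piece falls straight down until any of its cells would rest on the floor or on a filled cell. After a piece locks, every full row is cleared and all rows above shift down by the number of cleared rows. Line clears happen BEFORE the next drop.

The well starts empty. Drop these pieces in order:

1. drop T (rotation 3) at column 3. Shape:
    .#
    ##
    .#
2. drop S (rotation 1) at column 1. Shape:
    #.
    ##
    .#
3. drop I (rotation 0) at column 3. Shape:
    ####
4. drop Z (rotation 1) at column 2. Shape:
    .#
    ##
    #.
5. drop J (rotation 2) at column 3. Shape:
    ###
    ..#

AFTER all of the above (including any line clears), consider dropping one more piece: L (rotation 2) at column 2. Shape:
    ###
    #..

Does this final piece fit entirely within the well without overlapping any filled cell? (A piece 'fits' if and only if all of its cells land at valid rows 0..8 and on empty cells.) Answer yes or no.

Answer: yes

Derivation:
Drop 1: T rot3 at col 3 lands with bottom-row=0; cleared 0 line(s) (total 0); column heights now [0 0 0 2 3 0 0], max=3
Drop 2: S rot1 at col 1 lands with bottom-row=0; cleared 0 line(s) (total 0); column heights now [0 3 2 2 3 0 0], max=3
Drop 3: I rot0 at col 3 lands with bottom-row=3; cleared 0 line(s) (total 0); column heights now [0 3 2 4 4 4 4], max=4
Drop 4: Z rot1 at col 2 lands with bottom-row=3; cleared 0 line(s) (total 0); column heights now [0 3 5 6 4 4 4], max=6
Drop 5: J rot2 at col 3 lands with bottom-row=5; cleared 0 line(s) (total 0); column heights now [0 3 5 7 7 7 4], max=7
Test piece L rot2 at col 2 (width 3): heights before test = [0 3 5 7 7 7 4]; fits = True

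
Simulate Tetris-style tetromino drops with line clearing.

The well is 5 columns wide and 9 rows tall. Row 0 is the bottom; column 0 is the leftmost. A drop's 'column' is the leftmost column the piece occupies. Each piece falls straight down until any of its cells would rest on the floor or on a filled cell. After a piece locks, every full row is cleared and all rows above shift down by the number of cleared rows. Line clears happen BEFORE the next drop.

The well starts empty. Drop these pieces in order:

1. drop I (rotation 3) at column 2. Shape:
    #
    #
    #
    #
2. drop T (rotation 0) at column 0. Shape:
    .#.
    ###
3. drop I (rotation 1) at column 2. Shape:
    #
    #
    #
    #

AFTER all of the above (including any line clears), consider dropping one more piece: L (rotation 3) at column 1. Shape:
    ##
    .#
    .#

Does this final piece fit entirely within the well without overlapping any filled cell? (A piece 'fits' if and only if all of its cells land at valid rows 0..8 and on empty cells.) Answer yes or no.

Drop 1: I rot3 at col 2 lands with bottom-row=0; cleared 0 line(s) (total 0); column heights now [0 0 4 0 0], max=4
Drop 2: T rot0 at col 0 lands with bottom-row=4; cleared 0 line(s) (total 0); column heights now [5 6 5 0 0], max=6
Drop 3: I rot1 at col 2 lands with bottom-row=5; cleared 0 line(s) (total 0); column heights now [5 6 9 0 0], max=9
Test piece L rot3 at col 1 (width 2): heights before test = [5 6 9 0 0]; fits = False

Answer: no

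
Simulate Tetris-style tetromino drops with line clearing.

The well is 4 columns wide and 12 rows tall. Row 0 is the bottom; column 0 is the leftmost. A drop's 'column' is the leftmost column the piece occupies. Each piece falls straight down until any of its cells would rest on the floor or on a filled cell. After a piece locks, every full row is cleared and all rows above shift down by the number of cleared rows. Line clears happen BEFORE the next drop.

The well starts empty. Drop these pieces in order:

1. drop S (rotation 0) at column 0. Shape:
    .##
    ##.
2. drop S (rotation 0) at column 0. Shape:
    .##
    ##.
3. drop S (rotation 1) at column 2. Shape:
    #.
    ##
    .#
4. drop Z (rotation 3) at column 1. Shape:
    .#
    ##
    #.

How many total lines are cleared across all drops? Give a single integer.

Drop 1: S rot0 at col 0 lands with bottom-row=0; cleared 0 line(s) (total 0); column heights now [1 2 2 0], max=2
Drop 2: S rot0 at col 0 lands with bottom-row=2; cleared 0 line(s) (total 0); column heights now [3 4 4 0], max=4
Drop 3: S rot1 at col 2 lands with bottom-row=3; cleared 0 line(s) (total 0); column heights now [3 4 6 5], max=6
Drop 4: Z rot3 at col 1 lands with bottom-row=5; cleared 0 line(s) (total 0); column heights now [3 7 8 5], max=8

Answer: 0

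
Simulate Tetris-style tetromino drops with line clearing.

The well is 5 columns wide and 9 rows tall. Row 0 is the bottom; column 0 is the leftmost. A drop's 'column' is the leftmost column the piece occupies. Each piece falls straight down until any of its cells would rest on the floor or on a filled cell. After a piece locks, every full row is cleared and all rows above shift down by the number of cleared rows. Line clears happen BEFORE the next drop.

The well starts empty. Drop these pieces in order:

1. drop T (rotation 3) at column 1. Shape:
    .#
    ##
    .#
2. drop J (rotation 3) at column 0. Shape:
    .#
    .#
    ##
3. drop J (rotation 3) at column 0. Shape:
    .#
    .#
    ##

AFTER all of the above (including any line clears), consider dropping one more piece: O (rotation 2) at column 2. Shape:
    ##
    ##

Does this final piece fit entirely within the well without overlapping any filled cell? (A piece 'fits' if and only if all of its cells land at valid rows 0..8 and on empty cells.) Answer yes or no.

Drop 1: T rot3 at col 1 lands with bottom-row=0; cleared 0 line(s) (total 0); column heights now [0 2 3 0 0], max=3
Drop 2: J rot3 at col 0 lands with bottom-row=2; cleared 0 line(s) (total 0); column heights now [3 5 3 0 0], max=5
Drop 3: J rot3 at col 0 lands with bottom-row=5; cleared 0 line(s) (total 0); column heights now [6 8 3 0 0], max=8
Test piece O rot2 at col 2 (width 2): heights before test = [6 8 3 0 0]; fits = True

Answer: yes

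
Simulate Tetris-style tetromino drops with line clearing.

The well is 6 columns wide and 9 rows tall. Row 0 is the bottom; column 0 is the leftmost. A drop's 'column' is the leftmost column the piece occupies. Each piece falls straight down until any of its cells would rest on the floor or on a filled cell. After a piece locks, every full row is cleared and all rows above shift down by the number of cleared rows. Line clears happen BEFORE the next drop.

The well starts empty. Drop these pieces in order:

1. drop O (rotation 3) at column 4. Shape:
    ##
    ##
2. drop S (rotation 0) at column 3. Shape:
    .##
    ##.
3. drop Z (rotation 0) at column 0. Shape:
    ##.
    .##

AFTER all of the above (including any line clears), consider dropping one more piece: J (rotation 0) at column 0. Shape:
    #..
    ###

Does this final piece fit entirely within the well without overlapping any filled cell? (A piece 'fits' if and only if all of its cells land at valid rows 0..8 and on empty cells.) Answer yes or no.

Drop 1: O rot3 at col 4 lands with bottom-row=0; cleared 0 line(s) (total 0); column heights now [0 0 0 0 2 2], max=2
Drop 2: S rot0 at col 3 lands with bottom-row=2; cleared 0 line(s) (total 0); column heights now [0 0 0 3 4 4], max=4
Drop 3: Z rot0 at col 0 lands with bottom-row=0; cleared 0 line(s) (total 0); column heights now [2 2 1 3 4 4], max=4
Test piece J rot0 at col 0 (width 3): heights before test = [2 2 1 3 4 4]; fits = True

Answer: yes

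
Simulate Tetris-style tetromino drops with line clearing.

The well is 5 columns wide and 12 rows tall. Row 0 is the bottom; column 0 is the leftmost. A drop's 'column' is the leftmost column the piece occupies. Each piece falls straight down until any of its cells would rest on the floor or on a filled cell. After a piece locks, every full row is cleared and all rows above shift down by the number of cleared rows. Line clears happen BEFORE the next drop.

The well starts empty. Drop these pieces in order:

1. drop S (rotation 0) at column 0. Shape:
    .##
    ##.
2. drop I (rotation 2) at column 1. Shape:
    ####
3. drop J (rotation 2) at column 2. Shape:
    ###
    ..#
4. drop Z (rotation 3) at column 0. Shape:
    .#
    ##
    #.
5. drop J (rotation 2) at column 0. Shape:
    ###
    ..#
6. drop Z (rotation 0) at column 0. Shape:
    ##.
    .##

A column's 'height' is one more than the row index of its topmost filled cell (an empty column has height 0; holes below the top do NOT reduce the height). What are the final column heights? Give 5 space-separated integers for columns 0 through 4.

Drop 1: S rot0 at col 0 lands with bottom-row=0; cleared 0 line(s) (total 0); column heights now [1 2 2 0 0], max=2
Drop 2: I rot2 at col 1 lands with bottom-row=2; cleared 0 line(s) (total 0); column heights now [1 3 3 3 3], max=3
Drop 3: J rot2 at col 2 lands with bottom-row=3; cleared 0 line(s) (total 0); column heights now [1 3 5 5 5], max=5
Drop 4: Z rot3 at col 0 lands with bottom-row=2; cleared 1 line(s) (total 1); column heights now [3 4 4 4 4], max=4
Drop 5: J rot2 at col 0 lands with bottom-row=4; cleared 0 line(s) (total 1); column heights now [6 6 6 4 4], max=6
Drop 6: Z rot0 at col 0 lands with bottom-row=6; cleared 0 line(s) (total 1); column heights now [8 8 7 4 4], max=8

Answer: 8 8 7 4 4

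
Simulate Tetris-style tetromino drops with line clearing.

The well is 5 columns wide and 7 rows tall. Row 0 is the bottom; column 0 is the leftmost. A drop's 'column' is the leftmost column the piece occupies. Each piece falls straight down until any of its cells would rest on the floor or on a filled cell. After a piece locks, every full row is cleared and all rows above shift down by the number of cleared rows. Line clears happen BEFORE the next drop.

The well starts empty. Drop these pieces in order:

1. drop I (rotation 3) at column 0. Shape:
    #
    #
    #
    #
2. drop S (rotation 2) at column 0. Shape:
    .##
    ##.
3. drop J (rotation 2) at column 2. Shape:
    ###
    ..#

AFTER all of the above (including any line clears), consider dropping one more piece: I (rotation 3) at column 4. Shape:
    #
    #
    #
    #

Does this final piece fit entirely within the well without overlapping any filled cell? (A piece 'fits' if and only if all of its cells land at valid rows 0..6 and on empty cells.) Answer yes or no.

Drop 1: I rot3 at col 0 lands with bottom-row=0; cleared 0 line(s) (total 0); column heights now [4 0 0 0 0], max=4
Drop 2: S rot2 at col 0 lands with bottom-row=4; cleared 0 line(s) (total 0); column heights now [5 6 6 0 0], max=6
Drop 3: J rot2 at col 2 lands with bottom-row=5; cleared 0 line(s) (total 0); column heights now [5 6 7 7 7], max=7
Test piece I rot3 at col 4 (width 1): heights before test = [5 6 7 7 7]; fits = False

Answer: no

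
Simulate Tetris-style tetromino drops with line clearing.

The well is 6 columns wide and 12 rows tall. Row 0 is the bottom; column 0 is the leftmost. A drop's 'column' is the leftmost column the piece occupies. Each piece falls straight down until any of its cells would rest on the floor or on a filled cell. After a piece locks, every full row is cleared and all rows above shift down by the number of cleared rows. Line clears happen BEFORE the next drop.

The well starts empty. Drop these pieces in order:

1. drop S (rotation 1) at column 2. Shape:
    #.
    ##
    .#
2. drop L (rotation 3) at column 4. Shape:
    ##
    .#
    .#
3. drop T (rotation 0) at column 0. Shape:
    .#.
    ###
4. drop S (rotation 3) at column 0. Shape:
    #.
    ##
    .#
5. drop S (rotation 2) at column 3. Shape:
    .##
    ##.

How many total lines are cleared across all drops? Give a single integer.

Answer: 0

Derivation:
Drop 1: S rot1 at col 2 lands with bottom-row=0; cleared 0 line(s) (total 0); column heights now [0 0 3 2 0 0], max=3
Drop 2: L rot3 at col 4 lands with bottom-row=0; cleared 0 line(s) (total 0); column heights now [0 0 3 2 3 3], max=3
Drop 3: T rot0 at col 0 lands with bottom-row=3; cleared 0 line(s) (total 0); column heights now [4 5 4 2 3 3], max=5
Drop 4: S rot3 at col 0 lands with bottom-row=5; cleared 0 line(s) (total 0); column heights now [8 7 4 2 3 3], max=8
Drop 5: S rot2 at col 3 lands with bottom-row=3; cleared 0 line(s) (total 0); column heights now [8 7 4 4 5 5], max=8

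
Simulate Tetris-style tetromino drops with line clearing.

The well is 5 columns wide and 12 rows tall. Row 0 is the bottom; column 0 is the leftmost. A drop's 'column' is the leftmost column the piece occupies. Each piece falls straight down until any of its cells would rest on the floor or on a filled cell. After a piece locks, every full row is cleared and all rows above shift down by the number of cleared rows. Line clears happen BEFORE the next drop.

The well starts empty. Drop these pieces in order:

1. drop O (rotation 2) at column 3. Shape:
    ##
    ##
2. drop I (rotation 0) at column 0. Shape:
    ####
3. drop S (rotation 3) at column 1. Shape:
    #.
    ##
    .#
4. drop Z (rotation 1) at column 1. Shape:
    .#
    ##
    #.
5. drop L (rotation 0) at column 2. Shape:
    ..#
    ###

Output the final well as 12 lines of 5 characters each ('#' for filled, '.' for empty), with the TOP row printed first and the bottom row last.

Drop 1: O rot2 at col 3 lands with bottom-row=0; cleared 0 line(s) (total 0); column heights now [0 0 0 2 2], max=2
Drop 2: I rot0 at col 0 lands with bottom-row=2; cleared 0 line(s) (total 0); column heights now [3 3 3 3 2], max=3
Drop 3: S rot3 at col 1 lands with bottom-row=3; cleared 0 line(s) (total 0); column heights now [3 6 5 3 2], max=6
Drop 4: Z rot1 at col 1 lands with bottom-row=6; cleared 0 line(s) (total 0); column heights now [3 8 9 3 2], max=9
Drop 5: L rot0 at col 2 lands with bottom-row=9; cleared 0 line(s) (total 0); column heights now [3 8 10 10 11], max=11

Answer: .....
....#
..###
..#..
.##..
.#...
.#...
.##..
..#..
####.
...##
...##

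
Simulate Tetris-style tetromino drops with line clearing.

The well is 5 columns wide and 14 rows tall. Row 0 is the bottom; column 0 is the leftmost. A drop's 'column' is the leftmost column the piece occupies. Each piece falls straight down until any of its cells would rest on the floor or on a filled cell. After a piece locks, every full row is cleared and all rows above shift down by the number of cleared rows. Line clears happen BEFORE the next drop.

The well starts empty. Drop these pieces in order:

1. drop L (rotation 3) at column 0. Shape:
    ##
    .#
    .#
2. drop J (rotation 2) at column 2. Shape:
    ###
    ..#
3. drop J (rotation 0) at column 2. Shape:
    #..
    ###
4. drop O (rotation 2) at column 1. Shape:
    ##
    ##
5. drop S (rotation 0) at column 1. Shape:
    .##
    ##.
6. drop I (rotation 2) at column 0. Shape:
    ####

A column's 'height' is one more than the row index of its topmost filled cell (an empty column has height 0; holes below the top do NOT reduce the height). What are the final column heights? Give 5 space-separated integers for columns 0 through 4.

Drop 1: L rot3 at col 0 lands with bottom-row=0; cleared 0 line(s) (total 0); column heights now [3 3 0 0 0], max=3
Drop 2: J rot2 at col 2 lands with bottom-row=0; cleared 0 line(s) (total 0); column heights now [3 3 2 2 2], max=3
Drop 3: J rot0 at col 2 lands with bottom-row=2; cleared 1 line(s) (total 1); column heights now [0 2 3 2 2], max=3
Drop 4: O rot2 at col 1 lands with bottom-row=3; cleared 0 line(s) (total 1); column heights now [0 5 5 2 2], max=5
Drop 5: S rot0 at col 1 lands with bottom-row=5; cleared 0 line(s) (total 1); column heights now [0 6 7 7 2], max=7
Drop 6: I rot2 at col 0 lands with bottom-row=7; cleared 0 line(s) (total 1); column heights now [8 8 8 8 2], max=8

Answer: 8 8 8 8 2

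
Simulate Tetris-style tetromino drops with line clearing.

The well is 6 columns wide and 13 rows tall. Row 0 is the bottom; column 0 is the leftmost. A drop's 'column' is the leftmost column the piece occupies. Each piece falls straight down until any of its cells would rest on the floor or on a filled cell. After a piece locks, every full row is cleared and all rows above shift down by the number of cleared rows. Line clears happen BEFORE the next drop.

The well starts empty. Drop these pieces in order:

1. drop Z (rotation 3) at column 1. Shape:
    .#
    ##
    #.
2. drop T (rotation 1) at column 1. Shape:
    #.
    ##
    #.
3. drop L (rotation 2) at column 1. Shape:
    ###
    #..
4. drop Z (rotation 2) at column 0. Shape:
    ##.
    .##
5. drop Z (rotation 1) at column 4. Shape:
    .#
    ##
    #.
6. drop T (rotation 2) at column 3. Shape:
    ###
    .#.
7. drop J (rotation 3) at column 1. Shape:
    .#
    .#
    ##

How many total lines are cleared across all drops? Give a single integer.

Answer: 0

Derivation:
Drop 1: Z rot3 at col 1 lands with bottom-row=0; cleared 0 line(s) (total 0); column heights now [0 2 3 0 0 0], max=3
Drop 2: T rot1 at col 1 lands with bottom-row=2; cleared 0 line(s) (total 0); column heights now [0 5 4 0 0 0], max=5
Drop 3: L rot2 at col 1 lands with bottom-row=5; cleared 0 line(s) (total 0); column heights now [0 7 7 7 0 0], max=7
Drop 4: Z rot2 at col 0 lands with bottom-row=7; cleared 0 line(s) (total 0); column heights now [9 9 8 7 0 0], max=9
Drop 5: Z rot1 at col 4 lands with bottom-row=0; cleared 0 line(s) (total 0); column heights now [9 9 8 7 2 3], max=9
Drop 6: T rot2 at col 3 lands with bottom-row=6; cleared 0 line(s) (total 0); column heights now [9 9 8 8 8 8], max=9
Drop 7: J rot3 at col 1 lands with bottom-row=9; cleared 0 line(s) (total 0); column heights now [9 10 12 8 8 8], max=12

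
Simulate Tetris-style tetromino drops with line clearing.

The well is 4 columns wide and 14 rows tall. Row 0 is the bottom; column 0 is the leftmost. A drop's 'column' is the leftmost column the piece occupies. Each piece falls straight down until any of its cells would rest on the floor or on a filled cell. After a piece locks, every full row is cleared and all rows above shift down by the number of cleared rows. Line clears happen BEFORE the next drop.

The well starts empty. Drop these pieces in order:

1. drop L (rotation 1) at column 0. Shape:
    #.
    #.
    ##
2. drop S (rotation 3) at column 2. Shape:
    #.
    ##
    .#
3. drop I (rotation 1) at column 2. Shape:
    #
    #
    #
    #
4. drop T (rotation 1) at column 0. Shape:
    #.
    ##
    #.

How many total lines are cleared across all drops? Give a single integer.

Answer: 0

Derivation:
Drop 1: L rot1 at col 0 lands with bottom-row=0; cleared 0 line(s) (total 0); column heights now [3 1 0 0], max=3
Drop 2: S rot3 at col 2 lands with bottom-row=0; cleared 0 line(s) (total 0); column heights now [3 1 3 2], max=3
Drop 3: I rot1 at col 2 lands with bottom-row=3; cleared 0 line(s) (total 0); column heights now [3 1 7 2], max=7
Drop 4: T rot1 at col 0 lands with bottom-row=3; cleared 0 line(s) (total 0); column heights now [6 5 7 2], max=7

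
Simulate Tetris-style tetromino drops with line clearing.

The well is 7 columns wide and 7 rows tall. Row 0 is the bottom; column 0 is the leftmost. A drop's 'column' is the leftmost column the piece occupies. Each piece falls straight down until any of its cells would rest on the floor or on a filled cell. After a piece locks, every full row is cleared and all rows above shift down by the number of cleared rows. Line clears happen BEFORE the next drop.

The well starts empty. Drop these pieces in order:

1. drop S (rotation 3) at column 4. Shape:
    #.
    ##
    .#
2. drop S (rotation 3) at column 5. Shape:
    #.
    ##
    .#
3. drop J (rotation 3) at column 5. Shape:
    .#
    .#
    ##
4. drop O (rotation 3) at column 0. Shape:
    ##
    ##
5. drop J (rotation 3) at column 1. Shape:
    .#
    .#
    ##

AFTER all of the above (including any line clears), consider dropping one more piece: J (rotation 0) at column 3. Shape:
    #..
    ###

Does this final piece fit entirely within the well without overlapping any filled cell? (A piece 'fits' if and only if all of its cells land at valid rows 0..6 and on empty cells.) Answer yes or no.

Answer: yes

Derivation:
Drop 1: S rot3 at col 4 lands with bottom-row=0; cleared 0 line(s) (total 0); column heights now [0 0 0 0 3 2 0], max=3
Drop 2: S rot3 at col 5 lands with bottom-row=1; cleared 0 line(s) (total 0); column heights now [0 0 0 0 3 4 3], max=4
Drop 3: J rot3 at col 5 lands with bottom-row=4; cleared 0 line(s) (total 0); column heights now [0 0 0 0 3 5 7], max=7
Drop 4: O rot3 at col 0 lands with bottom-row=0; cleared 0 line(s) (total 0); column heights now [2 2 0 0 3 5 7], max=7
Drop 5: J rot3 at col 1 lands with bottom-row=2; cleared 0 line(s) (total 0); column heights now [2 3 5 0 3 5 7], max=7
Test piece J rot0 at col 3 (width 3): heights before test = [2 3 5 0 3 5 7]; fits = True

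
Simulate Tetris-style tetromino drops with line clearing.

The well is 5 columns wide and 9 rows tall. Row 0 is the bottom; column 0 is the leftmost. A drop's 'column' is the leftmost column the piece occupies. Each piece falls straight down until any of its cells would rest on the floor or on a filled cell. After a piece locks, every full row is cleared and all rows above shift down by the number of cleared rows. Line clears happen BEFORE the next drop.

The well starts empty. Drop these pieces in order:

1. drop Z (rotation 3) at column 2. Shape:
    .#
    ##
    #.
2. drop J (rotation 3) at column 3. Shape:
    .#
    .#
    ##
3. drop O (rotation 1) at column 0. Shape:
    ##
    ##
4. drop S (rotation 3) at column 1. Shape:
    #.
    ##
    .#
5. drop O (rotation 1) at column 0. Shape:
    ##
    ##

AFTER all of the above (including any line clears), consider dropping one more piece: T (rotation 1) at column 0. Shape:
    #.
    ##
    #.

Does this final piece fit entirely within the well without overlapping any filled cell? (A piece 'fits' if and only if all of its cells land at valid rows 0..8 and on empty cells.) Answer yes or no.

Answer: no

Derivation:
Drop 1: Z rot3 at col 2 lands with bottom-row=0; cleared 0 line(s) (total 0); column heights now [0 0 2 3 0], max=3
Drop 2: J rot3 at col 3 lands with bottom-row=3; cleared 0 line(s) (total 0); column heights now [0 0 2 4 6], max=6
Drop 3: O rot1 at col 0 lands with bottom-row=0; cleared 0 line(s) (total 0); column heights now [2 2 2 4 6], max=6
Drop 4: S rot3 at col 1 lands with bottom-row=2; cleared 0 line(s) (total 0); column heights now [2 5 4 4 6], max=6
Drop 5: O rot1 at col 0 lands with bottom-row=5; cleared 0 line(s) (total 0); column heights now [7 7 4 4 6], max=7
Test piece T rot1 at col 0 (width 2): heights before test = [7 7 4 4 6]; fits = False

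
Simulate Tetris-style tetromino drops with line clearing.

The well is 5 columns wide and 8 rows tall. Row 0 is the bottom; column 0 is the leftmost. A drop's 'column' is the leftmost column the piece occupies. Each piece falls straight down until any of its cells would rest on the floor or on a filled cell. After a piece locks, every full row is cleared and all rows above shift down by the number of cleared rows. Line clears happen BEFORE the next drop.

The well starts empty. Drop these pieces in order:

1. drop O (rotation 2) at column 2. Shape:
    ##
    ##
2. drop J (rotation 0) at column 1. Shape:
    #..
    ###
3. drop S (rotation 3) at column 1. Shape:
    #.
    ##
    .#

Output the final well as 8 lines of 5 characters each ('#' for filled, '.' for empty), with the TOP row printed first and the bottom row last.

Drop 1: O rot2 at col 2 lands with bottom-row=0; cleared 0 line(s) (total 0); column heights now [0 0 2 2 0], max=2
Drop 2: J rot0 at col 1 lands with bottom-row=2; cleared 0 line(s) (total 0); column heights now [0 4 3 3 0], max=4
Drop 3: S rot3 at col 1 lands with bottom-row=3; cleared 0 line(s) (total 0); column heights now [0 6 5 3 0], max=6

Answer: .....
.....
.#...
.##..
.##..
.###.
..##.
..##.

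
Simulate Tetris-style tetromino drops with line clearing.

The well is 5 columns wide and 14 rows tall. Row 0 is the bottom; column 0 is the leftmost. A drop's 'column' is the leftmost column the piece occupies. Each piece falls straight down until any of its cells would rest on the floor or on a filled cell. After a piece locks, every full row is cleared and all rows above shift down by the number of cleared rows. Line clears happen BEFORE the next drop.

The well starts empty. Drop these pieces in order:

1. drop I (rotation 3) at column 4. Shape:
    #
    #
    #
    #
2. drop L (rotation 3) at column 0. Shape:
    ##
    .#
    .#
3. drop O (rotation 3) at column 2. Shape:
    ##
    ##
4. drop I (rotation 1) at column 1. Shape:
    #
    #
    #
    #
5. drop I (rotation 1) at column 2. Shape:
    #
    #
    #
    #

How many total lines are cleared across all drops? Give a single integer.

Answer: 0

Derivation:
Drop 1: I rot3 at col 4 lands with bottom-row=0; cleared 0 line(s) (total 0); column heights now [0 0 0 0 4], max=4
Drop 2: L rot3 at col 0 lands with bottom-row=0; cleared 0 line(s) (total 0); column heights now [3 3 0 0 4], max=4
Drop 3: O rot3 at col 2 lands with bottom-row=0; cleared 0 line(s) (total 0); column heights now [3 3 2 2 4], max=4
Drop 4: I rot1 at col 1 lands with bottom-row=3; cleared 0 line(s) (total 0); column heights now [3 7 2 2 4], max=7
Drop 5: I rot1 at col 2 lands with bottom-row=2; cleared 0 line(s) (total 0); column heights now [3 7 6 2 4], max=7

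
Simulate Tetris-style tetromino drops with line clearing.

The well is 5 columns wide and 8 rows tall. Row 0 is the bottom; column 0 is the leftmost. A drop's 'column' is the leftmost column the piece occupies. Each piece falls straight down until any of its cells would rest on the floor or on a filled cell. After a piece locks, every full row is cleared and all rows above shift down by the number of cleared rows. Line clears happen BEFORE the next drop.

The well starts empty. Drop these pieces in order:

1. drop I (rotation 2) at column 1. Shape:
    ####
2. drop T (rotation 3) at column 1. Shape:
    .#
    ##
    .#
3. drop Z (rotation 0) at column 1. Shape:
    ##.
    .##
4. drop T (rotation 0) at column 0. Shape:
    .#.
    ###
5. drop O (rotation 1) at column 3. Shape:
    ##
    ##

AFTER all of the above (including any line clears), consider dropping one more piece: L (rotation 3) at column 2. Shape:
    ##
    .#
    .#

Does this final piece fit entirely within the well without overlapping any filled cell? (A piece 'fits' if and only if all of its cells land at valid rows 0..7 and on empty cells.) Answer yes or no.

Drop 1: I rot2 at col 1 lands with bottom-row=0; cleared 0 line(s) (total 0); column heights now [0 1 1 1 1], max=1
Drop 2: T rot3 at col 1 lands with bottom-row=1; cleared 0 line(s) (total 0); column heights now [0 3 4 1 1], max=4
Drop 3: Z rot0 at col 1 lands with bottom-row=4; cleared 0 line(s) (total 0); column heights now [0 6 6 5 1], max=6
Drop 4: T rot0 at col 0 lands with bottom-row=6; cleared 0 line(s) (total 0); column heights now [7 8 7 5 1], max=8
Drop 5: O rot1 at col 3 lands with bottom-row=5; cleared 1 line(s) (total 1); column heights now [0 7 6 6 6], max=7
Test piece L rot3 at col 2 (width 2): heights before test = [0 7 6 6 6]; fits = False

Answer: no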